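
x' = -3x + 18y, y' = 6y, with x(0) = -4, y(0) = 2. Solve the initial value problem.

x(t) = 4e^(6t) - 8e^(-3t), y(t) = 2e^(6t)

Coefficient matrix A = [[-3, 18], [0, 6]].
Characteristic polynomial det(A - λI) = λ^2 - 3λ - 18 = 0.
Eigenvalues λ = 6, -3.
For λ=6: (A-λI) row 1 is [-9, 18], so an eigenvector is (2, 1).
For λ=-3: (A-λI) row 1 is [0, 18], so an eigenvector is (-1, 0).
General solution: C_1e^(6t)(2,1) + C_2e^(-3t)(-1,0).
Applying x(0)=-4, y(0)=2 gives C_1=2, C_2=8.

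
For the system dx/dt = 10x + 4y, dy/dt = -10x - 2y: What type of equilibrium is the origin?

unstable spiral

A = [[10,4],[-10,-2]]; det(A-λI) = λ^2 - 8λ + 20.
λ = 4 ± 2i: positive real part.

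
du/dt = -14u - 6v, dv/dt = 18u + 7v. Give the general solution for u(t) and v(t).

u(t) = -2c_1e^(-5t) + c_2e^(-2t), v(t) = 3c_1e^(-5t) - 2c_2e^(-2t)

Coefficient matrix A = [[-14, -6], [18, 7]].
Characteristic polynomial det(A - λI) = λ^2 + 7λ + 10 = 0.
Eigenvalues λ = -5, -2.
For λ=-5: (A-λI) row 1 is [-9, -6], so an eigenvector is (-2, 3).
For λ=-2: (A-λI) row 1 is [-12, -6], so an eigenvector is (1, -2).
General solution: c_1e^(-5t)(-2,3) + c_2e^(-2t)(1,-2).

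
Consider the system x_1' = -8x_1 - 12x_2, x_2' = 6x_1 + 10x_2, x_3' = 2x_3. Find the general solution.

x_1(t) = -K_1e^(4t) - 2K_2e^(-2t), x_2(t) = K_1e^(4t) + K_2e^(-2t), x_3(t) = K_3e^(2t)

Coefficient matrix A = [[-8, -12, 0], [6, 10, 0], [0, 0, 2]].
det(A - λI) = 0 gives eigenvalues λ = 4, -2, 2.
For λ=4: eigenvector (-1,1,0).
For λ=-2: eigenvector (-2,1,0).
For λ=2: eigenvector (0,0,1).
General solution: K_1e^(4t)(-1,1,0) + K_2e^(-2t)(-2,1,0) + K_3e^(2t)(0,0,1).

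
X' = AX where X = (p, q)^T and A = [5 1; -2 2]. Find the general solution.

Coefficient matrix A = [[5, 1], [-2, 2]].
Characteristic polynomial det(A - λI) = λ^2 - 7λ + 12 = 0.
Eigenvalues λ = 4, 3.
For λ=4: (A-λI) row 1 is [1, 1], so an eigenvector is (1, -1).
For λ=3: (A-λI) row 1 is [2, 1], so an eigenvector is (-1, 2).
General solution: C_1e^(4t)(1,-1) + C_2e^(3t)(-1,2).

p(t) = C_1e^(4t) - C_2e^(3t), q(t) = -C_1e^(4t) + 2C_2e^(3t)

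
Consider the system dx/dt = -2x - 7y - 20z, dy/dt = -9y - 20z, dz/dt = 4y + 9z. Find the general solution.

x(t) = K_1e^(-2t) + 5K_2e^(-t) - 2K_3e^(t), y(t) = 5K_2e^(-t) - 2K_3e^(t), z(t) = -2K_2e^(-t) + K_3e^(t)

Coefficient matrix A = [[-2, -7, -20], [0, -9, -20], [0, 4, 9]].
det(A - λI) = 0 gives eigenvalues λ = -2, -1, 1.
For λ=-2: eigenvector (1,0,0).
For λ=-1: eigenvector (5,5,-2).
For λ=1: eigenvector (-2,-2,1).
General solution: K_1e^(-2t)(1,0,0) + K_2e^(-t)(5,5,-2) + K_3e^(t)(-2,-2,1).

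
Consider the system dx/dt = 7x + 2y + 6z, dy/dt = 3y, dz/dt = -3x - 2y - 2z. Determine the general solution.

x(t) = -K_1e^(t) + K_2e^(3t) - 2K_3e^(4t), y(t) = K_2e^(3t), z(t) = K_1e^(t) - K_2e^(3t) + K_3e^(4t)

Coefficient matrix A = [[7, 2, 6], [0, 3, 0], [-3, -2, -2]].
det(A - λI) = 0 gives eigenvalues λ = 1, 3, 4.
For λ=1: eigenvector (-1,0,1).
For λ=3: eigenvector (1,1,-1).
For λ=4: eigenvector (-2,0,1).
General solution: K_1e^(t)(-1,0,1) + K_2e^(3t)(1,1,-1) + K_3e^(4t)(-2,0,1).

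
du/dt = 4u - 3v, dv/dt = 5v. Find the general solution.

u(t) = 3C_1e^(5t) + C_2e^(4t), v(t) = -C_1e^(5t)

Coefficient matrix A = [[4, -3], [0, 5]].
Characteristic polynomial det(A - λI) = λ^2 - 9λ + 20 = 0.
Eigenvalues λ = 5, 4.
For λ=5: (A-λI) row 1 is [-1, -3], so an eigenvector is (3, -1).
For λ=4: (A-λI) row 1 is [0, -3], so an eigenvector is (1, 0).
General solution: C_1e^(5t)(3,-1) + C_2e^(4t)(1,0).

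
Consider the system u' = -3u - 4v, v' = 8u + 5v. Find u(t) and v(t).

u(t) = -K_1e^(t)cos(4t) - K_2e^(t)sin(4t), v(t) = -K_1e^(t)sin(4t) + K_1e^(t)cos(4t) + K_2e^(t)sin(4t) + K_2e^(t)cos(4t)

Coefficient matrix A = [[-3, -4], [8, 5]].
Characteristic polynomial det(A - λI) = λ^2 - 2λ + 17 = 0.
Eigenvalues λ = 1 ± 4i (complex conjugate pair).
For λ=1+4i: an eigenvector is (-1,1) - i(0,-1) = (-1, 1 + i).
A real fundamental pair from Re and Im of e^((1+4i)t)v: X_1 = e^(t)(cos(4t)·(-1,1) + sin(4t)·(0,-1)), X_2 = e^(t)(sin(4t)·(-1,1) - cos(4t)·(0,-1)).
General solution: K_1X_1 + K_2X_2.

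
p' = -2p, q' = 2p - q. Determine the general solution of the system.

Coefficient matrix A = [[-2, 0], [2, -1]].
Characteristic polynomial det(A - λI) = λ^2 + 3λ + 2 = 0.
Eigenvalues λ = -2, -1.
For λ=-2: (A-λI) row 2 is [2, 1], so an eigenvector is (1, -2).
For λ=-1: (A-λI) row 1 is [-1, 0], so an eigenvector is (0, -1).
General solution: c_1e^(-2t)(1,-2) + c_2e^(-t)(0,-1).

p(t) = c_1e^(-2t), q(t) = -2c_1e^(-2t) - c_2e^(-t)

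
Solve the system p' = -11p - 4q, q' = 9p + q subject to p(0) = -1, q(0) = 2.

p(t) = -2te^(-5t) - e^(-5t), q(t) = 3te^(-5t) + 2e^(-5t)

Coefficient matrix A = [[-11, -4], [9, 1]].
Characteristic polynomial det(A - λI) = λ^2 + 10λ + 25 = 0.
Single eigenvalue λ = -5 with algebraic multiplicity 2.
Eigenvector v = (-2,3); generalized eigenvector w with (A-λI)w=v is (-1,2).
General solution: e^(-5t)[c_1·v + c_2·(t·v + w)].
Applying p(0)=-1, q(0)=2 gives c_1=0, c_2=1.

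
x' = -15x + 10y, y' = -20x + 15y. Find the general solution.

x(t) = -C_1e^(-5t) - C_2e^(5t), y(t) = -C_1e^(-5t) - 2C_2e^(5t)

Coefficient matrix A = [[-15, 10], [-20, 15]].
Characteristic polynomial det(A - λI) = λ^2 - 25 = 0.
Eigenvalues λ = -5, 5.
For λ=-5: (A-λI) row 1 is [-10, 10], so an eigenvector is (-1, -1).
For λ=5: (A-λI) row 1 is [-20, 10], so an eigenvector is (-1, -2).
General solution: C_1e^(-5t)(-1,-1) + C_2e^(5t)(-1,-2).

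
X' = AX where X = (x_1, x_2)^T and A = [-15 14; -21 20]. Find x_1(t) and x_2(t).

x_1(t) = c_1e^(-t) - 2c_2e^(6t), x_2(t) = c_1e^(-t) - 3c_2e^(6t)

Coefficient matrix A = [[-15, 14], [-21, 20]].
Characteristic polynomial det(A - λI) = λ^2 - 5λ - 6 = 0.
Eigenvalues λ = -1, 6.
For λ=-1: (A-λI) row 1 is [-14, 14], so an eigenvector is (1, 1).
For λ=6: (A-λI) row 1 is [-21, 14], so an eigenvector is (-2, -3).
General solution: c_1e^(-t)(1,1) + c_2e^(6t)(-2,-3).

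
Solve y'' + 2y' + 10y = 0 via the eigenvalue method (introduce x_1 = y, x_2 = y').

y(t) = c_1e^(-t)cos(3t) + c_2e^(-t)sin(3t)

Let x_1 = y, x_2 = y'. Then x_1' = x_2 and x_2' = -10x_1 - 2x_2.
A = [[0,1],[-10,-2]]; det(A-λI) = λ^2 + 2λ + 10.
Eigenvalues λ = -1 ± 3i.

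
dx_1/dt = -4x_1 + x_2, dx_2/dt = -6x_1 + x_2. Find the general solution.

Coefficient matrix A = [[-4, 1], [-6, 1]].
Characteristic polynomial det(A - λI) = λ^2 + 3λ + 2 = 0.
Eigenvalues λ = -2, -1.
For λ=-2: (A-λI) row 1 is [-2, 1], so an eigenvector is (-1, -2).
For λ=-1: (A-λI) row 1 is [-3, 1], so an eigenvector is (1, 3).
General solution: C_1e^(-2t)(-1,-2) + C_2e^(-t)(1,3).

x_1(t) = -C_1e^(-2t) + C_2e^(-t), x_2(t) = -2C_1e^(-2t) + 3C_2e^(-t)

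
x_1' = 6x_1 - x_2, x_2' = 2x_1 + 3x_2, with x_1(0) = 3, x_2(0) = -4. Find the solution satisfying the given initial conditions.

x_1(t) = 10e^(5t) - 7e^(4t), x_2(t) = 10e^(5t) - 14e^(4t)

Coefficient matrix A = [[6, -1], [2, 3]].
Characteristic polynomial det(A - λI) = λ^2 - 9λ + 20 = 0.
Eigenvalues λ = 5, 4.
For λ=5: (A-λI) row 1 is [1, -1], so an eigenvector is (1, 1).
For λ=4: (A-λI) row 1 is [2, -1], so an eigenvector is (-1, -2).
General solution: C_1e^(5t)(1,1) + C_2e^(4t)(-1,-2).
Applying x_1(0)=3, x_2(0)=-4 gives C_1=10, C_2=7.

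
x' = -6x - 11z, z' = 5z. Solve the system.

x(t) = -K_1e^(-6t) - K_2e^(5t), z(t) = K_2e^(5t)

Coefficient matrix A = [[-6, -11], [0, 5]].
Characteristic polynomial det(A - λI) = λ^2 + λ - 30 = 0.
Eigenvalues λ = -6, 5.
For λ=-6: (A-λI) row 1 is [0, -11], so an eigenvector is (-1, 0).
For λ=5: (A-λI) row 1 is [-11, -11], so an eigenvector is (-1, 1).
General solution: K_1e^(-6t)(-1,0) + K_2e^(5t)(-1,1).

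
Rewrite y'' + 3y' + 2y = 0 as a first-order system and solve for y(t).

Let x_1 = y, x_2 = y'. Then x_1' = x_2 and x_2' = -2x_1 - 3x_2.
A = [[0,1],[-2,-3]]; det(A-λI) = λ^2 + 3λ + 2.
Eigenvalues λ = -2, -1 with eigenvectors (1,-2), (1,-1).

y(t) = C_1e^(-2t) + C_2e^(-t)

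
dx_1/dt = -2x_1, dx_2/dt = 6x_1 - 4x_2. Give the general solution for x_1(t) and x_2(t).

Coefficient matrix A = [[-2, 0], [6, -4]].
Characteristic polynomial det(A - λI) = λ^2 + 6λ + 8 = 0.
Eigenvalues λ = -4, -2.
For λ=-4: (A-λI) row 1 is [2, 0], so an eigenvector is (0, -1).
For λ=-2: (A-λI) row 2 is [6, -2], so an eigenvector is (1, 3).
General solution: c_1e^(-4t)(0,-1) + c_2e^(-2t)(1,3).

x_1(t) = c_2e^(-2t), x_2(t) = -c_1e^(-4t) + 3c_2e^(-2t)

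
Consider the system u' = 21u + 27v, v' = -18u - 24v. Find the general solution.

Coefficient matrix A = [[21, 27], [-18, -24]].
Characteristic polynomial det(A - λI) = λ^2 + 3λ - 18 = 0.
Eigenvalues λ = -6, 3.
For λ=-6: (A-λI) row 1 is [27, 27], so an eigenvector is (1, -1).
For λ=3: (A-λI) row 1 is [18, 27], so an eigenvector is (-3, 2).
General solution: C_1e^(-6t)(1,-1) + C_2e^(3t)(-3,2).

u(t) = C_1e^(-6t) - 3C_2e^(3t), v(t) = -C_1e^(-6t) + 2C_2e^(3t)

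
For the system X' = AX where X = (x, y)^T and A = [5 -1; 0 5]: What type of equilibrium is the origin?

A = [[5,-1],[0,5]]; det(A-λI) = λ^2 - 10λ + 25.
repeated λ = 5 with a single eigenvector.

unstable improper node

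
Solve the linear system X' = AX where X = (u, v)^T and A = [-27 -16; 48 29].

u(t) = -c_1e^(5t) + 2c_2e^(-3t), v(t) = 2c_1e^(5t) - 3c_2e^(-3t)

Coefficient matrix A = [[-27, -16], [48, 29]].
Characteristic polynomial det(A - λI) = λ^2 - 2λ - 15 = 0.
Eigenvalues λ = 5, -3.
For λ=5: (A-λI) row 1 is [-32, -16], so an eigenvector is (-1, 2).
For λ=-3: (A-λI) row 1 is [-24, -16], so an eigenvector is (2, -3).
General solution: c_1e^(5t)(-1,2) + c_2e^(-3t)(2,-3).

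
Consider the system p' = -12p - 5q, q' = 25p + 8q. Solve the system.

p(t) = C_1e^(-2t)cos(5t) + C_2e^(-2t)sin(5t), q(t) = C_1e^(-2t)sin(5t) - 2C_1e^(-2t)cos(5t) - 2C_2e^(-2t)sin(5t) - C_2e^(-2t)cos(5t)

Coefficient matrix A = [[-12, -5], [25, 8]].
Characteristic polynomial det(A - λI) = λ^2 + 4λ + 29 = 0.
Eigenvalues λ = -2 ± 5i (complex conjugate pair).
For λ=-2+5i: an eigenvector is (1,-2) - i(0,1) = (1, -2 - i).
A real fundamental pair from Re and Im of e^((-2+5i)t)v: X_1 = e^(-2t)(cos(5t)·(1,-2) + sin(5t)·(0,1)), X_2 = e^(-2t)(sin(5t)·(1,-2) - cos(5t)·(0,1)).
General solution: C_1X_1 + C_2X_2.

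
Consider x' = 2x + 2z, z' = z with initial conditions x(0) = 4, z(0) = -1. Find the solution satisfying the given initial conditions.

x(t) = 2e^(2t) + 2e^(t), z(t) = -e^(t)

Coefficient matrix A = [[2, 2], [0, 1]].
Characteristic polynomial det(A - λI) = λ^2 - 3λ + 2 = 0.
Eigenvalues λ = 1, 2.
For λ=1: (A-λI) row 1 is [1, 2], so an eigenvector is (-2, 1).
For λ=2: (A-λI) row 1 is [0, 2], so an eigenvector is (1, 0).
General solution: C_1e^(t)(-2,1) + C_2e^(2t)(1,0).
Applying x(0)=4, z(0)=-1 gives C_1=-1, C_2=2.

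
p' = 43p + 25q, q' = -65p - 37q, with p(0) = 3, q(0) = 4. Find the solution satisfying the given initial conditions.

Coefficient matrix A = [[43, 25], [-65, -37]].
Characteristic polynomial det(A - λI) = λ^2 - 6λ + 34 = 0.
Eigenvalues λ = 3 ± 5i (complex conjugate pair).
For λ=3+5i: an eigenvector is (2,-3) - i(1,-2) = (2 - i, -3 + 2i).
A real fundamental pair from Re and Im of e^((3+5i)t)v: X_1 = e^(3t)(cos(5t)·(2,-3) + sin(5t)·(1,-2)), X_2 = e^(3t)(sin(5t)·(2,-3) - cos(5t)·(1,-2)).
General solution: C_1X_1 + C_2X_2.
Applying p(0)=3, q(0)=4 gives C_1=10, C_2=17.

p(t) = 44e^(3t)sin(5t) + 3e^(3t)cos(5t), q(t) = -71e^(3t)sin(5t) + 4e^(3t)cos(5t)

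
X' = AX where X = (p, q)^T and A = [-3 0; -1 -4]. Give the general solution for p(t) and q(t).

Coefficient matrix A = [[-3, 0], [-1, -4]].
Characteristic polynomial det(A - λI) = λ^2 + 7λ + 12 = 0.
Eigenvalues λ = -3, -4.
For λ=-3: (A-λI) row 2 is [-1, -1], so an eigenvector is (1, -1).
For λ=-4: (A-λI) row 1 is [1, 0], so an eigenvector is (0, -1).
General solution: K_1e^(-3t)(1,-1) + K_2e^(-4t)(0,-1).

p(t) = K_1e^(-3t), q(t) = -K_1e^(-3t) - K_2e^(-4t)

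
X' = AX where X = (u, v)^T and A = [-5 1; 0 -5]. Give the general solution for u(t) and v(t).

u(t) = -K_1e^(-5t) - K_2te^(-5t) + 2K_2e^(-5t), v(t) = -K_2e^(-5t)

Coefficient matrix A = [[-5, 1], [0, -5]].
Characteristic polynomial det(A - λI) = λ^2 + 10λ + 25 = 0.
Single eigenvalue λ = -5 with algebraic multiplicity 2.
Eigenvector v = (-1,0); generalized eigenvector w with (A-λI)w=v is (2,-1).
General solution: e^(-5t)[K_1·v + K_2·(t·v + w)].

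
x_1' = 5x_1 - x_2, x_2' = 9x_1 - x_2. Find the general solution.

Coefficient matrix A = [[5, -1], [9, -1]].
Characteristic polynomial det(A - λI) = λ^2 - 4λ + 4 = 0.
Single eigenvalue λ = 2 with algebraic multiplicity 2.
Eigenvector v = (-1,-3); generalized eigenvector w with (A-λI)w=v is (0,1).
General solution: e^(2t)[C_1·v + C_2·(t·v + w)].

x_1(t) = -C_1e^(2t) - C_2te^(2t), x_2(t) = -3C_1e^(2t) - 3C_2te^(2t) + C_2e^(2t)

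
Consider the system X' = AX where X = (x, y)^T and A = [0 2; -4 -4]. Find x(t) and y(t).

Coefficient matrix A = [[0, 2], [-4, -4]].
Characteristic polynomial det(A - λI) = λ^2 + 4λ + 8 = 0.
Eigenvalues λ = -2 ± 2i (complex conjugate pair).
For λ=-2+2i: an eigenvector is (1,-1) - i(0,-1) = (1, -1 + i).
A real fundamental pair from Re and Im of e^((-2+2i)t)v: X_1 = e^(-2t)(cos(2t)·(1,-1) + sin(2t)·(0,-1)), X_2 = e^(-2t)(sin(2t)·(1,-1) - cos(2t)·(0,-1)).
General solution: C_1X_1 + C_2X_2.

x(t) = C_1e^(-2t)cos(2t) + C_2e^(-2t)sin(2t), y(t) = -C_1e^(-2t)sin(2t) - C_1e^(-2t)cos(2t) - C_2e^(-2t)sin(2t) + C_2e^(-2t)cos(2t)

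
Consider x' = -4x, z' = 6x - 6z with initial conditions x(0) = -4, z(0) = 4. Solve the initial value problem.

x(t) = -4e^(-4t), z(t) = -12e^(-4t) + 16e^(-6t)

Coefficient matrix A = [[-4, 0], [6, -6]].
Characteristic polynomial det(A - λI) = λ^2 + 10λ + 24 = 0.
Eigenvalues λ = -4, -6.
For λ=-4: (A-λI) row 2 is [6, -2], so an eigenvector is (1, 3).
For λ=-6: (A-λI) row 1 is [2, 0], so an eigenvector is (0, 1).
General solution: C_1e^(-4t)(1,3) + C_2e^(-6t)(0,1).
Applying x(0)=-4, z(0)=4 gives C_1=-4, C_2=16.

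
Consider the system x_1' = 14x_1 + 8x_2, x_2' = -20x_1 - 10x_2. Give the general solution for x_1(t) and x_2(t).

x_1(t) = c_1e^(2t)sin(4t) - c_1e^(2t)cos(4t) - c_2e^(2t)sin(4t) - c_2e^(2t)cos(4t), x_2(t) = -c_1e^(2t)sin(4t) + 2c_1e^(2t)cos(4t) + 2c_2e^(2t)sin(4t) + c_2e^(2t)cos(4t)

Coefficient matrix A = [[14, 8], [-20, -10]].
Characteristic polynomial det(A - λI) = λ^2 - 4λ + 20 = 0.
Eigenvalues λ = 2 ± 4i (complex conjugate pair).
For λ=2+4i: an eigenvector is (-1,2) - i(1,-1) = (-1 - i, 2 + i).
A real fundamental pair from Re and Im of e^((2+4i)t)v: X_1 = e^(2t)(cos(4t)·(-1,2) + sin(4t)·(1,-1)), X_2 = e^(2t)(sin(4t)·(-1,2) - cos(4t)·(1,-1)).
General solution: c_1X_1 + c_2X_2.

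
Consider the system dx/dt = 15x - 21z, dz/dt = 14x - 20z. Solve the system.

Coefficient matrix A = [[15, -21], [14, -20]].
Characteristic polynomial det(A - λI) = λ^2 + 5λ - 6 = 0.
Eigenvalues λ = 1, -6.
For λ=1: (A-λI) row 1 is [14, -21], so an eigenvector is (3, 2).
For λ=-6: (A-λI) row 1 is [21, -21], so an eigenvector is (-1, -1).
General solution: c_1e^(t)(3,2) + c_2e^(-6t)(-1,-1).

x(t) = 3c_1e^(t) - c_2e^(-6t), z(t) = 2c_1e^(t) - c_2e^(-6t)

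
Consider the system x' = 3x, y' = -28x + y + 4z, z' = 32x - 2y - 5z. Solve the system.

Coefficient matrix A = [[3, 0, 0], [-28, 1, 4], [32, -2, -5]].
det(A - λI) = 0 gives eigenvalues λ = 3, -1, -3.
For λ=3: eigenvector (1,-4,5).
For λ=-1: eigenvector (0,2,-1).
For λ=-3: eigenvector (0,1,-1).
General solution: K_1e^(3t)(1,-4,5) + K_2e^(-t)(0,2,-1) + K_3e^(-3t)(0,1,-1).

x(t) = K_1e^(3t), y(t) = -4K_1e^(3t) + 2K_2e^(-t) + K_3e^(-3t), z(t) = 5K_1e^(3t) - K_2e^(-t) - K_3e^(-3t)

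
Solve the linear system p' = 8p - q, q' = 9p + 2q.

p(t) = c_1e^(5t) + c_2te^(5t), q(t) = 3c_1e^(5t) + 3c_2te^(5t) - c_2e^(5t)

Coefficient matrix A = [[8, -1], [9, 2]].
Characteristic polynomial det(A - λI) = λ^2 - 10λ + 25 = 0.
Single eigenvalue λ = 5 with algebraic multiplicity 2.
Eigenvector v = (1,3); generalized eigenvector w with (A-λI)w=v is (0,-1).
General solution: e^(5t)[c_1·v + c_2·(t·v + w)].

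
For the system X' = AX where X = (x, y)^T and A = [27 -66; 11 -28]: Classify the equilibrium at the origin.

A = [[27,-66],[11,-28]]; det(A-λI) = λ^2 + λ - 30.
λ = 5, -6: opposite signs.

saddle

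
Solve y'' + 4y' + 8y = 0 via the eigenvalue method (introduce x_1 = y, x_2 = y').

y(t) = K_1e^(-2t)cos(2t) + K_2e^(-2t)sin(2t)

Let x_1 = y, x_2 = y'. Then x_1' = x_2 and x_2' = -8x_1 - 4x_2.
A = [[0,1],[-8,-4]]; det(A-λI) = λ^2 + 4λ + 8.
Eigenvalues λ = -2 ± 2i.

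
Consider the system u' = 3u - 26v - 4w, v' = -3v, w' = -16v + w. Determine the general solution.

u(t) = c_1e^(3t) + 7c_2e^(-3t) + 2c_3e^(t), v(t) = c_2e^(-3t), w(t) = 4c_2e^(-3t) + c_3e^(t)

Coefficient matrix A = [[3, -26, -4], [0, -3, 0], [0, -16, 1]].
det(A - λI) = 0 gives eigenvalues λ = 3, -3, 1.
For λ=3: eigenvector (1,0,0).
For λ=-3: eigenvector (7,1,4).
For λ=1: eigenvector (2,0,1).
General solution: c_1e^(3t)(1,0,0) + c_2e^(-3t)(7,1,4) + c_3e^(t)(2,0,1).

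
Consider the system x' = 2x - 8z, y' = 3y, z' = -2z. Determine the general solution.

Coefficient matrix A = [[2, 0, -8], [0, 3, 0], [0, 0, -2]].
det(A - λI) = 0 gives eigenvalues λ = 2, -2, 3.
For λ=2: eigenvector (1,0,0).
For λ=-2: eigenvector (2,0,1).
For λ=3: eigenvector (0,1,0).
General solution: c_1e^(2t)(1,0,0) + c_2e^(-2t)(2,0,1) + c_3e^(3t)(0,1,0).

x(t) = c_1e^(2t) + 2c_2e^(-2t), y(t) = c_3e^(3t), z(t) = c_2e^(-2t)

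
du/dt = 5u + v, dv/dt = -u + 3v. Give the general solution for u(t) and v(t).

Coefficient matrix A = [[5, 1], [-1, 3]].
Characteristic polynomial det(A - λI) = λ^2 - 8λ + 16 = 0.
Single eigenvalue λ = 4 with algebraic multiplicity 2.
Eigenvector v = (1,-1); generalized eigenvector w with (A-λI)w=v is (-1,2).
General solution: e^(4t)[c_1·v + c_2·(t·v + w)].

u(t) = c_1e^(4t) + c_2te^(4t) - c_2e^(4t), v(t) = -c_1e^(4t) - c_2te^(4t) + 2c_2e^(4t)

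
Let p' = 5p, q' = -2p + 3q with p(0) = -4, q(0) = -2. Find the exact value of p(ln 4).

A = [[5,0],[-2,3]]; eigenvalues λ = 5, 3.
Eigenvectors: (1,-1) for λ=5, (0,1) for λ=3.
From the initial condition, c_1 = -4, c_2 = -6.
p(ln 4) = (-4)(4^5)(1) + (-6)(4^3)(0) = -4096.

-4096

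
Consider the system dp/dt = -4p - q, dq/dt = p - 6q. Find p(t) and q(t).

p(t) = -c_1e^(-5t) - c_2te^(-5t) + c_2e^(-5t), q(t) = -c_1e^(-5t) - c_2te^(-5t) + 2c_2e^(-5t)

Coefficient matrix A = [[-4, -1], [1, -6]].
Characteristic polynomial det(A - λI) = λ^2 + 10λ + 25 = 0.
Single eigenvalue λ = -5 with algebraic multiplicity 2.
Eigenvector v = (-1,-1); generalized eigenvector w with (A-λI)w=v is (1,2).
General solution: e^(-5t)[c_1·v + c_2·(t·v + w)].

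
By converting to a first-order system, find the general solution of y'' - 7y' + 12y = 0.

y(t) = K_1e^(4t) + K_2e^(3t)

Let x_1 = y, x_2 = y'. Then x_1' = x_2 and x_2' = -12x_1 + 7x_2.
A = [[0,1],[-12,7]]; det(A-λI) = λ^2 - 7λ + 12.
Eigenvalues λ = 4, 3 with eigenvectors (1,4), (1,3).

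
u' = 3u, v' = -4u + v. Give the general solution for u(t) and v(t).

Coefficient matrix A = [[3, 0], [-4, 1]].
Characteristic polynomial det(A - λI) = λ^2 - 4λ + 3 = 0.
Eigenvalues λ = 3, 1.
For λ=3: (A-λI) row 2 is [-4, -2], so an eigenvector is (-1, 2).
For λ=1: (A-λI) row 1 is [2, 0], so an eigenvector is (0, 1).
General solution: K_1e^(3t)(-1,2) + K_2e^(t)(0,1).

u(t) = -K_1e^(3t), v(t) = 2K_1e^(3t) + K_2e^(t)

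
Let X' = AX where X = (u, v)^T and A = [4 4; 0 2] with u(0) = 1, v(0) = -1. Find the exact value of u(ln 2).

A = [[4,4],[0,2]]; eigenvalues λ = 4, 2.
Eigenvectors: (-1,0) for λ=4, (2,-1) for λ=2.
From the initial condition, c_1 = 1, c_2 = 1.
u(ln 2) = (1)(2^4)(-1) + (1)(2^2)(2) = -8.

-8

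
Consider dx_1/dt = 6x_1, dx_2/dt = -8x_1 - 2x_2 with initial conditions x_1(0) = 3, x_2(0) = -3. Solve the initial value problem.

Coefficient matrix A = [[6, 0], [-8, -2]].
Characteristic polynomial det(A - λI) = λ^2 - 4λ - 12 = 0.
Eigenvalues λ = -2, 6.
For λ=-2: (A-λI) row 1 is [8, 0], so an eigenvector is (0, -1).
For λ=6: (A-λI) row 2 is [-8, -8], so an eigenvector is (1, -1).
General solution: K_1e^(-2t)(0,-1) + K_2e^(6t)(1,-1).
Applying x_1(0)=3, x_2(0)=-3 gives K_1=0, K_2=3.

x_1(t) = 3e^(6t), x_2(t) = -3e^(6t)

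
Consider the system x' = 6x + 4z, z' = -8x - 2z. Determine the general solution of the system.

x(t) = K_1e^(2t)sin(4t) - K_2e^(2t)cos(4t), z(t) = -K_1e^(2t)sin(4t) + K_1e^(2t)cos(4t) + K_2e^(2t)sin(4t) + K_2e^(2t)cos(4t)

Coefficient matrix A = [[6, 4], [-8, -2]].
Characteristic polynomial det(A - λI) = λ^2 - 4λ + 20 = 0.
Eigenvalues λ = 2 ± 4i (complex conjugate pair).
For λ=2+4i: an eigenvector is (0,1) - i(1,-1) = (0 - i, 1 + i).
A real fundamental pair from Re and Im of e^((2+4i)t)v: X_1 = e^(2t)(cos(4t)·(0,1) + sin(4t)·(1,-1)), X_2 = e^(2t)(sin(4t)·(0,1) - cos(4t)·(1,-1)).
General solution: K_1X_1 + K_2X_2.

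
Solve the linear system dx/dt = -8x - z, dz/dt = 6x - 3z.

Coefficient matrix A = [[-8, -1], [6, -3]].
Characteristic polynomial det(A - λI) = λ^2 + 11λ + 30 = 0.
Eigenvalues λ = -6, -5.
For λ=-6: (A-λI) row 1 is [-2, -1], so an eigenvector is (-1, 2).
For λ=-5: (A-λI) row 1 is [-3, -1], so an eigenvector is (1, -3).
General solution: K_1e^(-6t)(-1,2) + K_2e^(-5t)(1,-3).

x(t) = -K_1e^(-6t) + K_2e^(-5t), z(t) = 2K_1e^(-6t) - 3K_2e^(-5t)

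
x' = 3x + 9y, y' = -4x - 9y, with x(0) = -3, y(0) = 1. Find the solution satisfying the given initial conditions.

x(t) = -9te^(-3t) - 3e^(-3t), y(t) = 6te^(-3t) + e^(-3t)

Coefficient matrix A = [[3, 9], [-4, -9]].
Characteristic polynomial det(A - λI) = λ^2 + 6λ + 9 = 0.
Single eigenvalue λ = -3 with algebraic multiplicity 2.
Eigenvector v = (-3,2); generalized eigenvector w with (A-λI)w=v is (1,-1).
General solution: e^(-3t)[K_1·v + K_2·(t·v + w)].
Applying x(0)=-3, y(0)=1 gives K_1=2, K_2=3.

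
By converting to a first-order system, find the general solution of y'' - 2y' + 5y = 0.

Let x_1 = y, x_2 = y'. Then x_1' = x_2 and x_2' = -5x_1 + 2x_2.
A = [[0,1],[-5,2]]; det(A-λI) = λ^2 - 2λ + 5.
Eigenvalues λ = 1 ± 2i.

y(t) = C_1e^(t)cos(2t) + C_2e^(t)sin(2t)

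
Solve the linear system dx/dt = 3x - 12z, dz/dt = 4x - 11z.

x(t) = 3K_1e^(-5t) - 2K_2e^(-3t), z(t) = 2K_1e^(-5t) - K_2e^(-3t)

Coefficient matrix A = [[3, -12], [4, -11]].
Characteristic polynomial det(A - λI) = λ^2 + 8λ + 15 = 0.
Eigenvalues λ = -5, -3.
For λ=-5: (A-λI) row 1 is [8, -12], so an eigenvector is (3, 2).
For λ=-3: (A-λI) row 1 is [6, -12], so an eigenvector is (-2, -1).
General solution: K_1e^(-5t)(3,2) + K_2e^(-3t)(-2,-1).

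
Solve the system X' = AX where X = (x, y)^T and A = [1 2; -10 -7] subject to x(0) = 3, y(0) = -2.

x(t) = 4e^(-3t)sin(2t) + 3e^(-3t)cos(2t), y(t) = -11e^(-3t)sin(2t) - 2e^(-3t)cos(2t)

Coefficient matrix A = [[1, 2], [-10, -7]].
Characteristic polynomial det(A - λI) = λ^2 + 6λ + 13 = 0.
Eigenvalues λ = -3 ± 2i (complex conjugate pair).
For λ=-3+2i: an eigenvector is (1,-2) - i(0,-1) = (1, -2 + i).
A real fundamental pair from Re and Im of e^((-3+2i)t)v: X_1 = e^(-3t)(cos(2t)·(1,-2) + sin(2t)·(0,-1)), X_2 = e^(-3t)(sin(2t)·(1,-2) - cos(2t)·(0,-1)).
General solution: C_1X_1 + C_2X_2.
Applying x(0)=3, y(0)=-2 gives C_1=3, C_2=4.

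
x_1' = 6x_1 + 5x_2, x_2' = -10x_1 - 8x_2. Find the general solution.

x_1(t) = -2C_1e^(-t)sin(t) - C_1e^(-t)cos(t) - C_2e^(-t)sin(t) + 2C_2e^(-t)cos(t), x_2(t) = 3C_1e^(-t)sin(t) + C_1e^(-t)cos(t) + C_2e^(-t)sin(t) - 3C_2e^(-t)cos(t)

Coefficient matrix A = [[6, 5], [-10, -8]].
Characteristic polynomial det(A - λI) = λ^2 + 2λ + 2 = 0.
Eigenvalues λ = -1 ± i (complex conjugate pair).
For λ=-1+i: an eigenvector is (-1,1) - i(-2,3) = (-1 + 2i, 1 - 3i).
A real fundamental pair from Re and Im of e^((-1+i)t)v: X_1 = e^(-t)(cos(t)·(-1,1) + sin(t)·(-2,3)), X_2 = e^(-t)(sin(t)·(-1,1) - cos(t)·(-2,3)).
General solution: C_1X_1 + C_2X_2.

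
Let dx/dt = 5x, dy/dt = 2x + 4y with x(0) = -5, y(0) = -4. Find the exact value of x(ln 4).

-5120

A = [[5,0],[2,4]]; eigenvalues λ = 5, 4.
Eigenvectors: (-1,-2) for λ=5, (0,1) for λ=4.
From the initial condition, c_1 = 5, c_2 = 6.
x(ln 4) = (5)(4^5)(-1) + (6)(4^4)(0) = -5120.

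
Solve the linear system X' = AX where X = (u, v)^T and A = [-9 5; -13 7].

u(t) = K_1e^(-t)sin(t) - 2K_1e^(-t)cos(t) - 2K_2e^(-t)sin(t) - K_2e^(-t)cos(t), v(t) = 2K_1e^(-t)sin(t) - 3K_1e^(-t)cos(t) - 3K_2e^(-t)sin(t) - 2K_2e^(-t)cos(t)

Coefficient matrix A = [[-9, 5], [-13, 7]].
Characteristic polynomial det(A - λI) = λ^2 + 2λ + 2 = 0.
Eigenvalues λ = -1 ± i (complex conjugate pair).
For λ=-1+i: an eigenvector is (-2,-3) - i(1,2) = (-2 - i, -3 - 2i).
A real fundamental pair from Re and Im of e^((-1+i)t)v: X_1 = e^(-t)(cos(t)·(-2,-3) + sin(t)·(1,2)), X_2 = e^(-t)(sin(t)·(-2,-3) - cos(t)·(1,2)).
General solution: K_1X_1 + K_2X_2.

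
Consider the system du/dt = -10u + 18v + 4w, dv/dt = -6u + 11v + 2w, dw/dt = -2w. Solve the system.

Coefficient matrix A = [[-10, 18, 4], [-6, 11, 2], [0, 0, -2]].
det(A - λI) = 0 gives eigenvalues λ = -2, -1, 2.
For λ=-2: eigenvector (-4,-2,1).
For λ=-1: eigenvector (2,1,0).
For λ=2: eigenvector (-3,-2,0).
General solution: C_1e^(-2t)(-4,-2,1) + C_2e^(-t)(2,1,0) + C_3e^(2t)(-3,-2,0).

u(t) = -4C_1e^(-2t) + 2C_2e^(-t) - 3C_3e^(2t), v(t) = -2C_1e^(-2t) + C_2e^(-t) - 2C_3e^(2t), w(t) = C_1e^(-2t)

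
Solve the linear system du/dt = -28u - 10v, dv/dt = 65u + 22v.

u(t) = -c_1e^(-3t)sin(5t) - c_1e^(-3t)cos(5t) - c_2e^(-3t)sin(5t) + c_2e^(-3t)cos(5t), v(t) = 2c_1e^(-3t)sin(5t) + 3c_1e^(-3t)cos(5t) + 3c_2e^(-3t)sin(5t) - 2c_2e^(-3t)cos(5t)

Coefficient matrix A = [[-28, -10], [65, 22]].
Characteristic polynomial det(A - λI) = λ^2 + 6λ + 34 = 0.
Eigenvalues λ = -3 ± 5i (complex conjugate pair).
For λ=-3+5i: an eigenvector is (-1,3) - i(-1,2) = (-1 + i, 3 - 2i).
A real fundamental pair from Re and Im of e^((-3+5i)t)v: X_1 = e^(-3t)(cos(5t)·(-1,3) + sin(5t)·(-1,2)), X_2 = e^(-3t)(sin(5t)·(-1,3) - cos(5t)·(-1,2)).
General solution: c_1X_1 + c_2X_2.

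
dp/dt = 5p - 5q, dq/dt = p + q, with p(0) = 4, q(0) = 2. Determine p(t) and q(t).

Coefficient matrix A = [[5, -5], [1, 1]].
Characteristic polynomial det(A - λI) = λ^2 - 6λ + 10 = 0.
Eigenvalues λ = 3 ± i (complex conjugate pair).
For λ=3+i: an eigenvector is (-1,0) - i(-2,-1) = (-1 + 2i, 0 + i).
A real fundamental pair from Re and Im of e^((3+i)t)v: X_1 = e^(3t)(cos(t)·(-1,0) + sin(t)·(-2,-1)), X_2 = e^(3t)(sin(t)·(-1,0) - cos(t)·(-2,-1)).
General solution: C_1X_1 + C_2X_2.
Applying p(0)=4, q(0)=2 gives C_1=0, C_2=2.

p(t) = -2e^(3t)sin(t) + 4e^(3t)cos(t), q(t) = 2e^(3t)cos(t)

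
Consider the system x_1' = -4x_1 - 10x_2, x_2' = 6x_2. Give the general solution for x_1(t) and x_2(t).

Coefficient matrix A = [[-4, -10], [0, 6]].
Characteristic polynomial det(A - λI) = λ^2 - 2λ - 24 = 0.
Eigenvalues λ = -4, 6.
For λ=-4: (A-λI) row 1 is [0, -10], so an eigenvector is (1, 0).
For λ=6: (A-λI) row 1 is [-10, -10], so an eigenvector is (1, -1).
General solution: K_1e^(-4t)(1,0) + K_2e^(6t)(1,-1).

x_1(t) = K_1e^(-4t) + K_2e^(6t), x_2(t) = -K_2e^(6t)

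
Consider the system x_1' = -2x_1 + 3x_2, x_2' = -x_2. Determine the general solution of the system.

x_1(t) = 3c_1e^(-t) - c_2e^(-2t), x_2(t) = c_1e^(-t)

Coefficient matrix A = [[-2, 3], [0, -1]].
Characteristic polynomial det(A - λI) = λ^2 + 3λ + 2 = 0.
Eigenvalues λ = -1, -2.
For λ=-1: (A-λI) row 1 is [-1, 3], so an eigenvector is (3, 1).
For λ=-2: (A-λI) row 1 is [0, 3], so an eigenvector is (-1, 0).
General solution: c_1e^(-t)(3,1) + c_2e^(-2t)(-1,0).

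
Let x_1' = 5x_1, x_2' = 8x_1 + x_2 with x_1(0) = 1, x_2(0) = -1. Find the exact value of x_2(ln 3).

477

A = [[5,0],[8,1]]; eigenvalues λ = 5, 1.
Eigenvectors: (1,2) for λ=5, (0,1) for λ=1.
From the initial condition, c_1 = 1, c_2 = -3.
x_2(ln 3) = (1)(3^5)(2) + (-3)(3^1)(1) = 477.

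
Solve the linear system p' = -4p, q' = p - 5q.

Coefficient matrix A = [[-4, 0], [1, -5]].
Characteristic polynomial det(A - λI) = λ^2 + 9λ + 20 = 0.
Eigenvalues λ = -4, -5.
For λ=-4: (A-λI) row 2 is [1, -1], so an eigenvector is (-1, -1).
For λ=-5: (A-λI) row 1 is [1, 0], so an eigenvector is (0, 1).
General solution: c_1e^(-4t)(-1,-1) + c_2e^(-5t)(0,1).

p(t) = -c_1e^(-4t), q(t) = -c_1e^(-4t) + c_2e^(-5t)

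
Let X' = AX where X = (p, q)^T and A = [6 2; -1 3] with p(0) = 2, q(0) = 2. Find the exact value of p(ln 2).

A = [[6,2],[-1,3]]; eigenvalues λ = 5, 4.
Eigenvectors: (2,-1) for λ=5, (-1,1) for λ=4.
From the initial condition, c_1 = 4, c_2 = 6.
p(ln 2) = (4)(2^5)(2) + (6)(2^4)(-1) = 160.

160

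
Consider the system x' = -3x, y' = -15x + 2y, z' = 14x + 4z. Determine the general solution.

x(t) = C_1e^(-3t), y(t) = 3C_1e^(-3t) + C_2e^(2t), z(t) = -2C_1e^(-3t) + C_3e^(4t)

Coefficient matrix A = [[-3, 0, 0], [-15, 2, 0], [14, 0, 4]].
det(A - λI) = 0 gives eigenvalues λ = -3, 2, 4.
For λ=-3: eigenvector (1,3,-2).
For λ=2: eigenvector (0,1,0).
For λ=4: eigenvector (0,0,1).
General solution: C_1e^(-3t)(1,3,-2) + C_2e^(2t)(0,1,0) + C_3e^(4t)(0,0,1).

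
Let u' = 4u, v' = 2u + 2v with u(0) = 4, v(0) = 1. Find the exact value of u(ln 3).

324

A = [[4,0],[2,2]]; eigenvalues λ = 2, 4.
Eigenvectors: (0,-1) for λ=2, (1,1) for λ=4.
From the initial condition, c_1 = 3, c_2 = 4.
u(ln 3) = (3)(3^2)(0) + (4)(3^4)(1) = 324.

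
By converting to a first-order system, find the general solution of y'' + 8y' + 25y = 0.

Let x_1 = y, x_2 = y'. Then x_1' = x_2 and x_2' = -25x_1 - 8x_2.
A = [[0,1],[-25,-8]]; det(A-λI) = λ^2 + 8λ + 25.
Eigenvalues λ = -4 ± 3i.

y(t) = c_1e^(-4t)cos(3t) + c_2e^(-4t)sin(3t)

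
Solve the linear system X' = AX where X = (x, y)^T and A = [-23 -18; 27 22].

Coefficient matrix A = [[-23, -18], [27, 22]].
Characteristic polynomial det(A - λI) = λ^2 + λ - 20 = 0.
Eigenvalues λ = -5, 4.
For λ=-5: (A-λI) row 1 is [-18, -18], so an eigenvector is (-1, 1).
For λ=4: (A-λI) row 1 is [-27, -18], so an eigenvector is (-2, 3).
General solution: c_1e^(-5t)(-1,1) + c_2e^(4t)(-2,3).

x(t) = -c_1e^(-5t) - 2c_2e^(4t), y(t) = c_1e^(-5t) + 3c_2e^(4t)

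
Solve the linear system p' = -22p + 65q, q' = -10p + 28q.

Coefficient matrix A = [[-22, 65], [-10, 28]].
Characteristic polynomial det(A - λI) = λ^2 - 6λ + 34 = 0.
Eigenvalues λ = 3 ± 5i (complex conjugate pair).
For λ=3+5i: an eigenvector is (-2,-1) - i(-3,-1) = (-2 + 3i, -1 + i).
A real fundamental pair from Re and Im of e^((3+5i)t)v: X_1 = e^(3t)(cos(5t)·(-2,-1) + sin(5t)·(-3,-1)), X_2 = e^(3t)(sin(5t)·(-2,-1) - cos(5t)·(-3,-1)).
General solution: c_1X_1 + c_2X_2.

p(t) = -3c_1e^(3t)sin(5t) - 2c_1e^(3t)cos(5t) - 2c_2e^(3t)sin(5t) + 3c_2e^(3t)cos(5t), q(t) = -c_1e^(3t)sin(5t) - c_1e^(3t)cos(5t) - c_2e^(3t)sin(5t) + c_2e^(3t)cos(5t)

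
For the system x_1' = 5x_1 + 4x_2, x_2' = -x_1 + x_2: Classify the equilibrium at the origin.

A = [[5,4],[-1,1]]; det(A-λI) = λ^2 - 6λ + 9.
repeated λ = 3 with a single eigenvector.

unstable improper node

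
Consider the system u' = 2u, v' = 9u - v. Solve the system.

u(t) = -K_2e^(2t), v(t) = -K_1e^(-t) - 3K_2e^(2t)

Coefficient matrix A = [[2, 0], [9, -1]].
Characteristic polynomial det(A - λI) = λ^2 - λ - 2 = 0.
Eigenvalues λ = -1, 2.
For λ=-1: (A-λI) row 1 is [3, 0], so an eigenvector is (0, -1).
For λ=2: (A-λI) row 2 is [9, -3], so an eigenvector is (-1, -3).
General solution: K_1e^(-t)(0,-1) + K_2e^(2t)(-1,-3).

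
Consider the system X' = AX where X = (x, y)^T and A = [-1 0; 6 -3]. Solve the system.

x(t) = K_1e^(-t), y(t) = 3K_1e^(-t) + K_2e^(-3t)

Coefficient matrix A = [[-1, 0], [6, -3]].
Characteristic polynomial det(A - λI) = λ^2 + 4λ + 3 = 0.
Eigenvalues λ = -1, -3.
For λ=-1: (A-λI) row 2 is [6, -2], so an eigenvector is (1, 3).
For λ=-3: (A-λI) row 1 is [2, 0], so an eigenvector is (0, 1).
General solution: K_1e^(-t)(1,3) + K_2e^(-3t)(0,1).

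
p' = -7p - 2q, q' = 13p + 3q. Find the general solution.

Coefficient matrix A = [[-7, -2], [13, 3]].
Characteristic polynomial det(A - λI) = λ^2 + 4λ + 5 = 0.
Eigenvalues λ = -2 ± i (complex conjugate pair).
For λ=-2+i: an eigenvector is (1,-3) - i(1,-2) = (1 - i, -3 + 2i).
A real fundamental pair from Re and Im of e^((-2+i)t)v: X_1 = e^(-2t)(cos(t)·(1,-3) + sin(t)·(1,-2)), X_2 = e^(-2t)(sin(t)·(1,-3) - cos(t)·(1,-2)).
General solution: K_1X_1 + K_2X_2.

p(t) = K_1e^(-2t)sin(t) + K_1e^(-2t)cos(t) + K_2e^(-2t)sin(t) - K_2e^(-2t)cos(t), q(t) = -2K_1e^(-2t)sin(t) - 3K_1e^(-2t)cos(t) - 3K_2e^(-2t)sin(t) + 2K_2e^(-2t)cos(t)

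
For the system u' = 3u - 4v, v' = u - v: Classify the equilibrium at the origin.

unstable improper node

A = [[3,-4],[1,-1]]; det(A-λI) = λ^2 - 2λ + 1.
repeated λ = 1 with a single eigenvector.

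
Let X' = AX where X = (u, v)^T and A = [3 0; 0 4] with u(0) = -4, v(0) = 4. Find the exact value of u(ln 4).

A = [[3,0],[0,4]]; eigenvalues λ = 4, 3.
Eigenvectors: (0,-1) for λ=4, (1,0) for λ=3.
From the initial condition, c_1 = -4, c_2 = -4.
u(ln 4) = (-4)(4^4)(0) + (-4)(4^3)(1) = -256.

-256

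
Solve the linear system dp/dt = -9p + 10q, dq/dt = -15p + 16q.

Coefficient matrix A = [[-9, 10], [-15, 16]].
Characteristic polynomial det(A - λI) = λ^2 - 7λ + 6 = 0.
Eigenvalues λ = 6, 1.
For λ=6: (A-λI) row 1 is [-15, 10], so an eigenvector is (-2, -3).
For λ=1: (A-λI) row 1 is [-10, 10], so an eigenvector is (-1, -1).
General solution: C_1e^(6t)(-2,-3) + C_2e^(t)(-1,-1).

p(t) = -2C_1e^(6t) - C_2e^(t), q(t) = -3C_1e^(6t) - C_2e^(t)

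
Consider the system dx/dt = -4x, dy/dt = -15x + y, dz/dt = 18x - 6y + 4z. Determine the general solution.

Coefficient matrix A = [[-4, 0, 0], [-15, 1, 0], [18, -6, 4]].
det(A - λI) = 0 gives eigenvalues λ = -4, 1, 4.
For λ=-4: eigenvector (1,3,0).
For λ=1: eigenvector (0,1,2).
For λ=4: eigenvector (0,0,1).
General solution: C_1e^(-4t)(1,3,0) + C_2e^(t)(0,1,2) + C_3e^(4t)(0,0,1).

x(t) = C_1e^(-4t), y(t) = 3C_1e^(-4t) + C_2e^(t), z(t) = 2C_2e^(t) + C_3e^(4t)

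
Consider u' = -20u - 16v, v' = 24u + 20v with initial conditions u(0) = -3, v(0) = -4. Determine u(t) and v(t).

Coefficient matrix A = [[-20, -16], [24, 20]].
Characteristic polynomial det(A - λI) = λ^2 - 16 = 0.
Eigenvalues λ = -4, 4.
For λ=-4: (A-λI) row 1 is [-16, -16], so an eigenvector is (-1, 1).
For λ=4: (A-λI) row 1 is [-24, -16], so an eigenvector is (-2, 3).
General solution: K_1e^(-4t)(-1,1) + K_2e^(4t)(-2,3).
Applying u(0)=-3, v(0)=-4 gives K_1=17, K_2=-7.

u(t) = 14e^(4t) - 17e^(-4t), v(t) = -21e^(4t) + 17e^(-4t)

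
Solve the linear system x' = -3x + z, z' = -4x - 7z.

x(t) = C_1e^(-5t) + C_2te^(-5t), z(t) = -2C_1e^(-5t) - 2C_2te^(-5t) + C_2e^(-5t)

Coefficient matrix A = [[-3, 1], [-4, -7]].
Characteristic polynomial det(A - λI) = λ^2 + 10λ + 25 = 0.
Single eigenvalue λ = -5 with algebraic multiplicity 2.
Eigenvector v = (1,-2); generalized eigenvector w with (A-λI)w=v is (0,1).
General solution: e^(-5t)[C_1·v + C_2·(t·v + w)].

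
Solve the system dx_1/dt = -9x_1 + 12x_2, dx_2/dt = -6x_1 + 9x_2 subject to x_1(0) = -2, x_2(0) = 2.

Coefficient matrix A = [[-9, 12], [-6, 9]].
Characteristic polynomial det(A - λI) = λ^2 - 9 = 0.
Eigenvalues λ = -3, 3.
For λ=-3: (A-λI) row 1 is [-6, 12], so an eigenvector is (2, 1).
For λ=3: (A-λI) row 1 is [-12, 12], so an eigenvector is (-1, -1).
General solution: K_1e^(-3t)(2,1) + K_2e^(3t)(-1,-1).
Applying x_1(0)=-2, x_2(0)=2 gives K_1=-4, K_2=-6.

x_1(t) = 6e^(3t) - 8e^(-3t), x_2(t) = 6e^(3t) - 4e^(-3t)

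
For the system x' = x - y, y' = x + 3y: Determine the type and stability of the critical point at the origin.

unstable improper node

A = [[1,-1],[1,3]]; det(A-λI) = λ^2 - 4λ + 4.
repeated λ = 2 with a single eigenvector.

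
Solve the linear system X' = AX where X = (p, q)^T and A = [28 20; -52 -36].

p(t) = -2c_1e^(-4t)sin(4t) + c_1e^(-4t)cos(4t) + c_2e^(-4t)sin(4t) + 2c_2e^(-4t)cos(4t), q(t) = 3c_1e^(-4t)sin(4t) - 2c_1e^(-4t)cos(4t) - 2c_2e^(-4t)sin(4t) - 3c_2e^(-4t)cos(4t)

Coefficient matrix A = [[28, 20], [-52, -36]].
Characteristic polynomial det(A - λI) = λ^2 + 8λ + 32 = 0.
Eigenvalues λ = -4 ± 4i (complex conjugate pair).
For λ=-4+4i: an eigenvector is (1,-2) - i(-2,3) = (1 + 2i, -2 - 3i).
A real fundamental pair from Re and Im of e^((-4+4i)t)v: X_1 = e^(-4t)(cos(4t)·(1,-2) + sin(4t)·(-2,3)), X_2 = e^(-4t)(sin(4t)·(1,-2) - cos(4t)·(-2,3)).
General solution: c_1X_1 + c_2X_2.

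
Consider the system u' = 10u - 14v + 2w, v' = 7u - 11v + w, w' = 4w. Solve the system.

u(t) = 2C_1e^(3t) - C_2e^(-4t) + 2C_3e^(4t), v(t) = C_1e^(3t) - C_2e^(-4t) + C_3e^(4t), w(t) = C_3e^(4t)

Coefficient matrix A = [[10, -14, 2], [7, -11, 1], [0, 0, 4]].
det(A - λI) = 0 gives eigenvalues λ = 3, -4, 4.
For λ=3: eigenvector (2,1,0).
For λ=-4: eigenvector (-1,-1,0).
For λ=4: eigenvector (2,1,1).
General solution: C_1e^(3t)(2,1,0) + C_2e^(-4t)(-1,-1,0) + C_3e^(4t)(2,1,1).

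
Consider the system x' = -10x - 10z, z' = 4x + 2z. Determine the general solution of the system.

Coefficient matrix A = [[-10, -10], [4, 2]].
Characteristic polynomial det(A - λI) = λ^2 + 8λ + 20 = 0.
Eigenvalues λ = -4 ± 2i (complex conjugate pair).
For λ=-4+2i: an eigenvector is (1,-1) - i(2,-1) = (1 - 2i, -1 + i).
A real fundamental pair from Re and Im of e^((-4+2i)t)v: X_1 = e^(-4t)(cos(2t)·(1,-1) + sin(2t)·(2,-1)), X_2 = e^(-4t)(sin(2t)·(1,-1) - cos(2t)·(2,-1)).
General solution: K_1X_1 + K_2X_2.

x(t) = 2K_1e^(-4t)sin(2t) + K_1e^(-4t)cos(2t) + K_2e^(-4t)sin(2t) - 2K_2e^(-4t)cos(2t), z(t) = -K_1e^(-4t)sin(2t) - K_1e^(-4t)cos(2t) - K_2e^(-4t)sin(2t) + K_2e^(-4t)cos(2t)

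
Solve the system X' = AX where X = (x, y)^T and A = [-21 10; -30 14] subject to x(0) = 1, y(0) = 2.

x(t) = e^(-t), y(t) = 2e^(-t)

Coefficient matrix A = [[-21, 10], [-30, 14]].
Characteristic polynomial det(A - λI) = λ^2 + 7λ + 6 = 0.
Eigenvalues λ = -1, -6.
For λ=-1: (A-λI) row 1 is [-20, 10], so an eigenvector is (1, 2).
For λ=-6: (A-λI) row 1 is [-15, 10], so an eigenvector is (-2, -3).
General solution: C_1e^(-t)(1,2) + C_2e^(-6t)(-2,-3).
Applying x(0)=1, y(0)=2 gives C_1=1, C_2=0.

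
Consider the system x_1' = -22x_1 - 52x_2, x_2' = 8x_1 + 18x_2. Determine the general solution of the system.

Coefficient matrix A = [[-22, -52], [8, 18]].
Characteristic polynomial det(A - λI) = λ^2 + 4λ + 20 = 0.
Eigenvalues λ = -2 ± 4i (complex conjugate pair).
For λ=-2+4i: an eigenvector is (3,-1) - i(-2,1) = (3 + 2i, -1 - i).
A real fundamental pair from Re and Im of e^((-2+4i)t)v: X_1 = e^(-2t)(cos(4t)·(3,-1) + sin(4t)·(-2,1)), X_2 = e^(-2t)(sin(4t)·(3,-1) - cos(4t)·(-2,1)).
General solution: c_1X_1 + c_2X_2.

x_1(t) = -2c_1e^(-2t)sin(4t) + 3c_1e^(-2t)cos(4t) + 3c_2e^(-2t)sin(4t) + 2c_2e^(-2t)cos(4t), x_2(t) = c_1e^(-2t)sin(4t) - c_1e^(-2t)cos(4t) - c_2e^(-2t)sin(4t) - c_2e^(-2t)cos(4t)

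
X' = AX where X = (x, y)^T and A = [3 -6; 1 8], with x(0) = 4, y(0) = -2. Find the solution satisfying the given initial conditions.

x(t) = 4e^(6t), y(t) = -2e^(6t)

Coefficient matrix A = [[3, -6], [1, 8]].
Characteristic polynomial det(A - λI) = λ^2 - 11λ + 30 = 0.
Eigenvalues λ = 6, 5.
For λ=6: (A-λI) row 1 is [-3, -6], so an eigenvector is (2, -1).
For λ=5: (A-λI) row 1 is [-2, -6], so an eigenvector is (3, -1).
General solution: K_1e^(6t)(2,-1) + K_2e^(5t)(3,-1).
Applying x(0)=4, y(0)=-2 gives K_1=2, K_2=0.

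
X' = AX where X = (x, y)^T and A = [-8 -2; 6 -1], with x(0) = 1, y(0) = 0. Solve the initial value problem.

x(t) = -3e^(-4t) + 4e^(-5t), y(t) = 6e^(-4t) - 6e^(-5t)

Coefficient matrix A = [[-8, -2], [6, -1]].
Characteristic polynomial det(A - λI) = λ^2 + 9λ + 20 = 0.
Eigenvalues λ = -5, -4.
For λ=-5: (A-λI) row 1 is [-3, -2], so an eigenvector is (2, -3).
For λ=-4: (A-λI) row 1 is [-4, -2], so an eigenvector is (1, -2).
General solution: K_1e^(-5t)(2,-3) + K_2e^(-4t)(1,-2).
Applying x(0)=1, y(0)=0 gives K_1=2, K_2=-3.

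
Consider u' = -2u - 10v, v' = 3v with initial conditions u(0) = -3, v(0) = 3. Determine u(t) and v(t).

u(t) = -6e^(3t) + 3e^(-2t), v(t) = 3e^(3t)

Coefficient matrix A = [[-2, -10], [0, 3]].
Characteristic polynomial det(A - λI) = λ^2 - λ - 6 = 0.
Eigenvalues λ = 3, -2.
For λ=3: (A-λI) row 1 is [-5, -10], so an eigenvector is (2, -1).
For λ=-2: (A-λI) row 1 is [0, -10], so an eigenvector is (1, 0).
General solution: c_1e^(3t)(2,-1) + c_2e^(-2t)(1,0).
Applying u(0)=-3, v(0)=3 gives c_1=-3, c_2=3.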